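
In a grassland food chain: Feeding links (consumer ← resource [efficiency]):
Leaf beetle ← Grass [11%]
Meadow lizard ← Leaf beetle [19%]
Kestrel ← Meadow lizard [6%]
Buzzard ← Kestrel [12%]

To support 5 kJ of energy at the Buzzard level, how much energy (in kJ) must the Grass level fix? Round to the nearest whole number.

33227 kJ

Cumulative transfer efficiency: 0.11 × 0.19 × 0.06 × 0.12 = 0.00015048
Grass energy = 5 / 0.00015048 = 33227 kJ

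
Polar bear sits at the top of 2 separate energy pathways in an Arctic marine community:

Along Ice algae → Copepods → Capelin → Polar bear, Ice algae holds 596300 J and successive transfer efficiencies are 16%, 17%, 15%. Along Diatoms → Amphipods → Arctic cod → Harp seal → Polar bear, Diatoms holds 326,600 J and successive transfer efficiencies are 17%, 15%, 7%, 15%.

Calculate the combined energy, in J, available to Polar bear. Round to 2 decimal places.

2520.35 J

Via Ice algae: 596300 × 0.16 × 0.17 × 0.15 = 2432.904 J
Via Diatoms: 326600 × 0.17 × 0.15 × 0.07 × 0.15 = 87.44715 J
Total at Polar bear: 2432.904 + 87.44715 = 2520.35115 J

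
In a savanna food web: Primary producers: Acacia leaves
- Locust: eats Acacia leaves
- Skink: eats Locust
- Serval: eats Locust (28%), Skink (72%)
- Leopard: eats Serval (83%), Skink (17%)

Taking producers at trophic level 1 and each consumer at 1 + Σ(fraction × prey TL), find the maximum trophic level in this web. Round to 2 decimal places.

4.60

Locust: 1 + 1 = 2
Skink: 1 + 2 = 3
Serval: 1 + (0.28×2 + 0.72×3) = 3.72
Leopard: 1 + (0.83×3.72 + 0.17×3) = 4.5976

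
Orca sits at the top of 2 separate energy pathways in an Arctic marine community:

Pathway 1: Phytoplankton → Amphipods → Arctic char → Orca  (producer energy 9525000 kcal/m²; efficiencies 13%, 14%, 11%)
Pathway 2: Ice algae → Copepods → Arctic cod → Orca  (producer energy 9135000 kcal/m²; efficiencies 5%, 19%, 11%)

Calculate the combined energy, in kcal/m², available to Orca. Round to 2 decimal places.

Pathway 1: 9525000 × 0.13 × 0.14 × 0.11 = 19069.05 kcal/m²
Pathway 2: 9135000 × 0.05 × 0.19 × 0.11 = 9546.075 kcal/m²
Total at Orca: 19069.05 + 9546.075 = 28615.125 kcal/m²

28615.13 kcal/m²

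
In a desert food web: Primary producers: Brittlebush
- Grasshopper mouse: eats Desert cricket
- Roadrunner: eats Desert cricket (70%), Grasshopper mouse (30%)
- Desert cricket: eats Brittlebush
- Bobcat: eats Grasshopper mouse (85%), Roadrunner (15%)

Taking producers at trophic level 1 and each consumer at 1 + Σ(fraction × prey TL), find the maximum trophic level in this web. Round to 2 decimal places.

4.05

Desert cricket: 1 + 1 = 2
Grasshopper mouse: 1 + 2 = 3
Roadrunner: 1 + (0.7×2 + 0.3×3) = 3.3
Bobcat: 1 + (0.85×3 + 0.15×3.3) = 4.045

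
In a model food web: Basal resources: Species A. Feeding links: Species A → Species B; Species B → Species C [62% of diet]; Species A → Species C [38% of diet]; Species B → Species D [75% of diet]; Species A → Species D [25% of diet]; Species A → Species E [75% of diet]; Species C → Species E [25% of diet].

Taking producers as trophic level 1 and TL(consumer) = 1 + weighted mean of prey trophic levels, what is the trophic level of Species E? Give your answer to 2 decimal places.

Species B: 1 + 1 = 2
Species C: 1 + (0.62×2 + 0.38×1) = 2.62
Species D: 1 + (0.75×2 + 0.25×1) = 2.75
Species E: 1 + (0.75×1 + 0.25×2.62) = 2.405

2.41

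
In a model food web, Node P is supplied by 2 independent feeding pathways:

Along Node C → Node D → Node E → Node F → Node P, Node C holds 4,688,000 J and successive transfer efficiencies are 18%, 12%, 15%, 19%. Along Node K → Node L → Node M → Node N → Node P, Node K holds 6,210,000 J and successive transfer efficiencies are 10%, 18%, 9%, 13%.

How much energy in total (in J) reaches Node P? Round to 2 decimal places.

Via Node C: 4688000 × 0.18 × 0.12 × 0.15 × 0.19 = 2885.9328 J
Via Node K: 6210000 × 0.1 × 0.18 × 0.09 × 0.13 = 1307.826 J
Total at Node P: 2885.9328 + 1307.826 = 4193.7588 J

4193.76 J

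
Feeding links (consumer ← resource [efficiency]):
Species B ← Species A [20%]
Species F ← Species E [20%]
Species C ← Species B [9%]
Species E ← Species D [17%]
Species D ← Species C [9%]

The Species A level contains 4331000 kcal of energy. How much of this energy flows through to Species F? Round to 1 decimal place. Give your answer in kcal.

238.6 kcal

Species B: 4331000 × 0.2 = 866200 kcal
Species C: 866200 × 0.09 = 77958 kcal
Species D: 77958 × 0.09 = 7016.22 kcal
Species E: 7016.22 × 0.17 = 1192.7574 kcal
Species F: 1192.7574 × 0.2 = 238.55148 kcal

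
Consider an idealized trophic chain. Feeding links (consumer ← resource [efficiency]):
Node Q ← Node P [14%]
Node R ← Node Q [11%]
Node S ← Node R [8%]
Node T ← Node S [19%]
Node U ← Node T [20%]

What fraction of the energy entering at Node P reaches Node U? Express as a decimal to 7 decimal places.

Product of link efficiencies: 0.14 × 0.11 × 0.08 × 0.19 × 0.2 = 0.000046816

0.0000468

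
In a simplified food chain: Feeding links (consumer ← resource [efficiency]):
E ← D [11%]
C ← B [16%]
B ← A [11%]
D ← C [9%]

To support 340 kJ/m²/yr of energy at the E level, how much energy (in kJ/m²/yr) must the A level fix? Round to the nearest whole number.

Cumulative transfer efficiency: 0.11 × 0.16 × 0.09 × 0.11 = 0.00017424
A energy = 340 / 0.00017424 = 1951331 kJ/m²/yr

1951331 kJ/m²/yr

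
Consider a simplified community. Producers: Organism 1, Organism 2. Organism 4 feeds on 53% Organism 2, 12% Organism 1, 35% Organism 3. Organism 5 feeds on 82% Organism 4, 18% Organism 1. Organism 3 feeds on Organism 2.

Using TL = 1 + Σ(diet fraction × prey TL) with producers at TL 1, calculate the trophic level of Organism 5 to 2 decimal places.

3.11

Organism 3: 1 + 1 = 2
Organism 4: 1 + (0.53×1 + 0.12×1 + 0.35×2) = 2.35
Organism 5: 1 + (0.82×2.35 + 0.18×1) = 3.107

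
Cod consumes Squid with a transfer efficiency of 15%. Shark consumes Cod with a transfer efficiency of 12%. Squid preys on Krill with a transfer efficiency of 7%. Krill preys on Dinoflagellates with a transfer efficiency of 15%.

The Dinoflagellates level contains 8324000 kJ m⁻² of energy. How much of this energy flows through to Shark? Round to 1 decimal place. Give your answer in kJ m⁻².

Krill: 8324000 × 0.15 = 1248600 kJ m⁻²
Squid: 1248600 × 0.07 = 87402 kJ m⁻²
Cod: 87402 × 0.15 = 13110.3 kJ m⁻²
Shark: 13110.3 × 0.12 = 1573.236 kJ m⁻²

1573.2 kJ m⁻²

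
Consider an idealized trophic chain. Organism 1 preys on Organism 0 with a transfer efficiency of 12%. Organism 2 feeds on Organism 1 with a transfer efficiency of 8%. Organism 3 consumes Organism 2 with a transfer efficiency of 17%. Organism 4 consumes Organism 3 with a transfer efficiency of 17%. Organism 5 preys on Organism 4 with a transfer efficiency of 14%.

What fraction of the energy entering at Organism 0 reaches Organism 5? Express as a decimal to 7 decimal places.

0.0000388

Product of link efficiencies: 0.12 × 0.08 × 0.17 × 0.17 × 0.14 = 0.0000388416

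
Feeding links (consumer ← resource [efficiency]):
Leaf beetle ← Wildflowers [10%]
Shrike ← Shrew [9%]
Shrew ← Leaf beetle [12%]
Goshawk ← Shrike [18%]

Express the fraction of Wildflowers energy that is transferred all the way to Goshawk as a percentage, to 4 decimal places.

Product of link efficiencies: 0.1 × 0.12 × 0.09 × 0.18 = 0.0001944
As a percentage: 0.0001944 × 100 = 0.0194%

0.0194%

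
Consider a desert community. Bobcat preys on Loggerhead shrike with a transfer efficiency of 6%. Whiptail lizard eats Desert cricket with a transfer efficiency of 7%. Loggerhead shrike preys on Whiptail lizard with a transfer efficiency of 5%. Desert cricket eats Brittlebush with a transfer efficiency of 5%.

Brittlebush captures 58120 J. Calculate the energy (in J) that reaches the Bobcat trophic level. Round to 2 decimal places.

0.61 J

Desert cricket: 58120 × 0.05 = 2906 J
Whiptail lizard: 2906 × 0.07 = 203.42 J
Loggerhead shrike: 203.42 × 0.05 = 10.171 J
Bobcat: 10.171 × 0.06 = 0.61026 J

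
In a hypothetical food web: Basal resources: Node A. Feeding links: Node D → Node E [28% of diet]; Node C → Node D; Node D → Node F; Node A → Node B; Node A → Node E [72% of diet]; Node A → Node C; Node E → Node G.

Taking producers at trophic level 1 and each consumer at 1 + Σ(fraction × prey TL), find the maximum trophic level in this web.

4

Node B: 1 + 1 = 2
Node C: 1 + 1 = 2
Node D: 1 + 2 = 3
Node E: 1 + (0.72×1 + 0.28×3) = 2.56
Node F: 1 + 3 = 4
Node G: 1 + 2.56 = 3.56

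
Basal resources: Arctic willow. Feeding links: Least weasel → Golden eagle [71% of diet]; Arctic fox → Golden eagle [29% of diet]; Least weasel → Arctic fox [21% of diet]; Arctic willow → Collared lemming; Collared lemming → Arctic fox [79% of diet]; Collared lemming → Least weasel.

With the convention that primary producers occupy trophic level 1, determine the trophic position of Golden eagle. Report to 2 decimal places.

Collared lemming: 1 + 1 = 2
Least weasel: 1 + 2 = 3
Arctic fox: 1 + (0.21×3 + 0.79×2) = 3.21
Golden eagle: 1 + (0.71×3 + 0.29×3.21) = 4.0609

4.06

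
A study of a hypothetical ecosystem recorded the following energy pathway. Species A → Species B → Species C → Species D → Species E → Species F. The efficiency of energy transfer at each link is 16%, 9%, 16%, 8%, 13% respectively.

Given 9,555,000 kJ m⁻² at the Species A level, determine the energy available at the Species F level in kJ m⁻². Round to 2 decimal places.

Species B: 9555000 × 0.16 = 1528800 kJ m⁻²
Species C: 1528800 × 0.09 = 137592 kJ m⁻²
Species D: 137592 × 0.16 = 22014.72 kJ m⁻²
Species E: 22014.72 × 0.08 = 1761.1776 kJ m⁻²
Species F: 1761.1776 × 0.13 = 228.953088 kJ m⁻²

228.95 kJ m⁻²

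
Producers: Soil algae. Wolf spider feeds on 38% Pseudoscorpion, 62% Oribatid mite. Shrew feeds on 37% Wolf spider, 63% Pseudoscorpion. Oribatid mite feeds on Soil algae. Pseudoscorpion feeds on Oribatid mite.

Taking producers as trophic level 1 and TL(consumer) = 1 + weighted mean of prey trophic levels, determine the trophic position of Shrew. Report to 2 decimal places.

Oribatid mite: 1 + 1 = 2
Pseudoscorpion: 1 + 2 = 3
Wolf spider: 1 + (0.38×3 + 0.62×2) = 3.38
Shrew: 1 + (0.37×3.38 + 0.63×3) = 4.1406

4.14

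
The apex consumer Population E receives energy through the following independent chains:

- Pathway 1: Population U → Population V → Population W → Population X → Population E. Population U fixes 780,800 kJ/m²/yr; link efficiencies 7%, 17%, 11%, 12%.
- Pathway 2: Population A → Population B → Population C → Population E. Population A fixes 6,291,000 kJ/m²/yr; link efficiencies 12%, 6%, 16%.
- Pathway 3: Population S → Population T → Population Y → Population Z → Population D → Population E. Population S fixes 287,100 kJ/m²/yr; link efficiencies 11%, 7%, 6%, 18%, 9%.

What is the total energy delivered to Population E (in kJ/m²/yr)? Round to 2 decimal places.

Pathway 1: 780800 × 0.07 × 0.17 × 0.11 × 0.12 = 122.648064 kJ/m²/yr
Pathway 2: 6291000 × 0.12 × 0.06 × 0.16 = 7247.232 kJ/m²/yr
Pathway 3: 287100 × 0.11 × 0.07 × 0.06 × 0.18 × 0.09 = 2.14877124 kJ/m²/yr
Total at Population E: 122.648064 + 7247.232 + 2.14877124 = 7372.02883524 kJ/m²/yr

7372.03 kJ/m²/yr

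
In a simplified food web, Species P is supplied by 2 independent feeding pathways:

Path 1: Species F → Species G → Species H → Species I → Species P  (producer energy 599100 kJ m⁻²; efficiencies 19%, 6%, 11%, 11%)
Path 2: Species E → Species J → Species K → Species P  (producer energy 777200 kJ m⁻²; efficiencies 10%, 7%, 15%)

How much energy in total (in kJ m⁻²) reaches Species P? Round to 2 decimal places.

898.70 kJ m⁻²

Path 1: 599100 × 0.19 × 0.06 × 0.11 × 0.11 = 82.639854 kJ m⁻²
Path 2: 777200 × 0.1 × 0.07 × 0.15 = 816.06 kJ m⁻²
Total at Species P: 82.639854 + 816.06 = 898.699854 kJ m⁻²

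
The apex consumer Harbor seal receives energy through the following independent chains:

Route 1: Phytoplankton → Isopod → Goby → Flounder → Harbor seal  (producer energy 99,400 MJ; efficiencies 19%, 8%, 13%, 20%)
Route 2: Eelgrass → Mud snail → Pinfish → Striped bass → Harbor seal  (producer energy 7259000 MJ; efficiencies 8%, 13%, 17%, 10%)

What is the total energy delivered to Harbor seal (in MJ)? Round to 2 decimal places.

Route 1: 99400 × 0.19 × 0.08 × 0.13 × 0.2 = 39.28288 MJ
Route 2: 7259000 × 0.08 × 0.13 × 0.17 × 0.1 = 1283.3912 MJ
Total at Harbor seal: 39.28288 + 1283.3912 = 1322.67408 MJ

1322.67 MJ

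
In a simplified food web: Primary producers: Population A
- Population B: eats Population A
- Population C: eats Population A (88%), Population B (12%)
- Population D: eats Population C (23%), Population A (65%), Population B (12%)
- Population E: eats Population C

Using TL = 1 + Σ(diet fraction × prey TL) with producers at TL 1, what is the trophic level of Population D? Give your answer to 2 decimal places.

Population B: 1 + 1 = 2
Population C: 1 + (0.88×1 + 0.12×2) = 2.12
Population D: 1 + (0.23×2.12 + 0.65×1 + 0.12×2) = 2.3776
Population E: 1 + 2.12 = 3.12

2.38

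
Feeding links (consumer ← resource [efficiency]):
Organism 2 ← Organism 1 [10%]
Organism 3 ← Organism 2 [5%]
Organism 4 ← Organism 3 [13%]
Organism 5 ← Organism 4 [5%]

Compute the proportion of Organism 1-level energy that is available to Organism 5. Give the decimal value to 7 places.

0.0000325

Product of link efficiencies: 0.1 × 0.05 × 0.13 × 0.05 = 0.0000325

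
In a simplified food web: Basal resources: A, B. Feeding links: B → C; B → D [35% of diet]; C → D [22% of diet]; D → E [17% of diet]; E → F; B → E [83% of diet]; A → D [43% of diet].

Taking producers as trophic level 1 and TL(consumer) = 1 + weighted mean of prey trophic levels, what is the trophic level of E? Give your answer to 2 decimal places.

2.21

C: 1 + 1 = 2
D: 1 + (0.35×1 + 0.43×1 + 0.22×2) = 2.22
E: 1 + (0.17×2.22 + 0.83×1) = 2.2074
F: 1 + 2.2074 = 3.2074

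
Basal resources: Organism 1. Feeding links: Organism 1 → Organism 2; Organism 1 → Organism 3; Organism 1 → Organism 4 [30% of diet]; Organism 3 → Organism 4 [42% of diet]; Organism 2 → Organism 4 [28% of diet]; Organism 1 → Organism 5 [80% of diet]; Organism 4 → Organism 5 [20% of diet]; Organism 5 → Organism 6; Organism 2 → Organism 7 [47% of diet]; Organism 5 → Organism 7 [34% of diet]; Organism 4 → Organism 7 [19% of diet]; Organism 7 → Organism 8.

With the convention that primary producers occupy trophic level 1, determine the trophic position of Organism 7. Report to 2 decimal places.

3.25

Organism 2: 1 + 1 = 2
Organism 3: 1 + 1 = 2
Organism 4: 1 + (0.3×1 + 0.42×2 + 0.28×2) = 2.7
Organism 5: 1 + (0.8×1 + 0.2×2.7) = 2.34
Organism 6: 1 + 2.34 = 3.34
Organism 7: 1 + (0.47×2 + 0.34×2.34 + 0.19×2.7) = 3.2486
Organism 8: 1 + 3.2486 = 4.2486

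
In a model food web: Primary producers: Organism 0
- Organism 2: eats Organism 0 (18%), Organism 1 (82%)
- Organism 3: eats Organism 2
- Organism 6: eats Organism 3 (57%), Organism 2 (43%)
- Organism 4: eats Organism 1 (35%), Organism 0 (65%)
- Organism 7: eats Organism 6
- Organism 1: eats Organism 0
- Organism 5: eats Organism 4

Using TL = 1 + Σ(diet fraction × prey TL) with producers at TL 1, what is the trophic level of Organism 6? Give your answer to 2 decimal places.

Organism 1: 1 + 1 = 2
Organism 2: 1 + (0.18×1 + 0.82×2) = 2.82
Organism 3: 1 + 2.82 = 3.82
Organism 4: 1 + (0.35×2 + 0.65×1) = 2.35
Organism 5: 1 + 2.35 = 3.35
Organism 6: 1 + (0.57×3.82 + 0.43×2.82) = 4.39
Organism 7: 1 + 4.39 = 5.39

4.39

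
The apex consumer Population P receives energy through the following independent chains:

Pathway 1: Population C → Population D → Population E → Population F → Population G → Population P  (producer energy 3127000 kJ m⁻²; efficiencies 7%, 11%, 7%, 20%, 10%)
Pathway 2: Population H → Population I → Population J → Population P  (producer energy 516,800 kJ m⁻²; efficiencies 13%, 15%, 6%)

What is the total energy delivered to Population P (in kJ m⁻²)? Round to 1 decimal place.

Pathway 1: 3127000 × 0.07 × 0.11 × 0.07 × 0.2 × 0.1 = 33.70906 kJ m⁻²
Pathway 2: 516800 × 0.13 × 0.15 × 0.06 = 604.656 kJ m⁻²
Total at Population P: 33.70906 + 604.656 = 638.36506 kJ m⁻²

638.4 kJ m⁻²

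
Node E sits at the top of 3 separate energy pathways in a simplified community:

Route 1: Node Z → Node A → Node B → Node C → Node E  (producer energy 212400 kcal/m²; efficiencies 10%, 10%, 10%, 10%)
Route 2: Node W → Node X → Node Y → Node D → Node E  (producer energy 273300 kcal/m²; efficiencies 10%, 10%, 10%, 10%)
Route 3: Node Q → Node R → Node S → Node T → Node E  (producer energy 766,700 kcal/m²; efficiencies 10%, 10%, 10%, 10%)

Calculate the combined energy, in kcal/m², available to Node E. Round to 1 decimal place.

Route 1: 212400 × 0.1 × 0.1 × 0.1 × 0.1 = 21.24 kcal/m²
Route 2: 273300 × 0.1 × 0.1 × 0.1 × 0.1 = 27.33 kcal/m²
Route 3: 766700 × 0.1 × 0.1 × 0.1 × 0.1 = 76.67 kcal/m²
Total at Node E: 21.24 + 27.33 + 76.67 = 125.24 kcal/m²

125.2 kcal/m²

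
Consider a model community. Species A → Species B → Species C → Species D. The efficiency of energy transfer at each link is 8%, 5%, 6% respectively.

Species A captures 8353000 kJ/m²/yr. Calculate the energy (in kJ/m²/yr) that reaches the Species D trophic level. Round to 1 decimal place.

Species B: 8353000 × 0.08 = 668240 kJ/m²/yr
Species C: 668240 × 0.05 = 33412 kJ/m²/yr
Species D: 33412 × 0.06 = 2004.72 kJ/m²/yr

2004.7 kJ/m²/yr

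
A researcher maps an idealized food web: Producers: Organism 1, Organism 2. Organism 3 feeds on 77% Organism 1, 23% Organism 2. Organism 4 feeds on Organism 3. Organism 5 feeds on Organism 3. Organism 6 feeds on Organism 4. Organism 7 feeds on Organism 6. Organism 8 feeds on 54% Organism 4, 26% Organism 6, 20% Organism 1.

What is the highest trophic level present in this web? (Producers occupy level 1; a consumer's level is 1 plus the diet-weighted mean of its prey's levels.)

5

Organism 3: 1 + (0.77×1 + 0.23×1) = 2
Organism 4: 1 + 2 = 3
Organism 5: 1 + 2 = 3
Organism 6: 1 + 3 = 4
Organism 7: 1 + 4 = 5
Organism 8: 1 + (0.54×3 + 0.26×4 + 0.2×1) = 3.86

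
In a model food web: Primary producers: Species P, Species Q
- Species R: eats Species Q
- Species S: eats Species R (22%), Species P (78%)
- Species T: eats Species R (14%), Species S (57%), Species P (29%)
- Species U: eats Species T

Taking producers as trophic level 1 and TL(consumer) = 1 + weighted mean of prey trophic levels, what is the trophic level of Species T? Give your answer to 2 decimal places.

2.84

Species R: 1 + 1 = 2
Species S: 1 + (0.22×2 + 0.78×1) = 2.22
Species T: 1 + (0.14×2 + 0.57×2.22 + 0.29×1) = 2.8354
Species U: 1 + 2.8354 = 3.8354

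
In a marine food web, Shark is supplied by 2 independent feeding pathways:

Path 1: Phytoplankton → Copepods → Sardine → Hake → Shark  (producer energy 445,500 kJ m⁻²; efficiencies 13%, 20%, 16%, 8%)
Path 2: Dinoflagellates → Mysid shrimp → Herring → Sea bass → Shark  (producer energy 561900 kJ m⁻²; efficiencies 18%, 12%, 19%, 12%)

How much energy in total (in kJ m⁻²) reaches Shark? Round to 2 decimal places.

Path 1: 445500 × 0.13 × 0.2 × 0.16 × 0.08 = 148.2624 kJ m⁻²
Path 2: 561900 × 0.18 × 0.12 × 0.19 × 0.12 = 276.724512 kJ m⁻²
Total at Shark: 148.2624 + 276.724512 = 424.986912 kJ m⁻²

424.99 kJ m⁻²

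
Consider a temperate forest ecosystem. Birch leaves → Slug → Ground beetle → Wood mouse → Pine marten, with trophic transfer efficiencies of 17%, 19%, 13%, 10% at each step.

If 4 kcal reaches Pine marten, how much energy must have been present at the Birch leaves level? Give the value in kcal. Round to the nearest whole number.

Cumulative transfer efficiency: 0.17 × 0.19 × 0.13 × 0.1 = 0.0004199
Birch leaves energy = 4 / 0.0004199 = 9526 kcal

9526 kcal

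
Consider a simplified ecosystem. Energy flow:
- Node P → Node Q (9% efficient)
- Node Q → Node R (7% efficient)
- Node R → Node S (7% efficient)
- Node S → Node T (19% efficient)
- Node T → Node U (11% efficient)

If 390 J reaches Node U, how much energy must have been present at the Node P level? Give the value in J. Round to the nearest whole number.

Cumulative transfer efficiency: 0.09 × 0.07 × 0.07 × 0.19 × 0.11 = 0.0000092169
Node P energy = 390 / 0.0000092169 = 42313576 J

42313576 J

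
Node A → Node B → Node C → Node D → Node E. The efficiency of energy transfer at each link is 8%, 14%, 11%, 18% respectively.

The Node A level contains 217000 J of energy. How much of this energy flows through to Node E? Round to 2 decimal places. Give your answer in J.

48.12 J

Node B: 217000 × 0.08 = 17360 J
Node C: 17360 × 0.14 = 2430.4 J
Node D: 2430.4 × 0.11 = 267.344 J
Node E: 267.344 × 0.18 = 48.12192 J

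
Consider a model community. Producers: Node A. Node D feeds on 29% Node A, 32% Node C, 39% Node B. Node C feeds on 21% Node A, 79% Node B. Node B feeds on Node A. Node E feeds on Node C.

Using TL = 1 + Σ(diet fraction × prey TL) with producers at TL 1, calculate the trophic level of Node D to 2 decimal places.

Node B: 1 + 1 = 2
Node C: 1 + (0.21×1 + 0.79×2) = 2.79
Node D: 1 + (0.29×1 + 0.32×2.79 + 0.39×2) = 2.9628
Node E: 1 + 2.79 = 3.79

2.96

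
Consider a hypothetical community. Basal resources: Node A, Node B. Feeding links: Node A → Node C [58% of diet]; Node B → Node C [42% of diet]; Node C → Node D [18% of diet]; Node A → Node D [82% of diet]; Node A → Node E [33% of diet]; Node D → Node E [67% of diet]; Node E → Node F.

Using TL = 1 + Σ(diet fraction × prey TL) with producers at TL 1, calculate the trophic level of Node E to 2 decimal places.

Node C: 1 + (0.58×1 + 0.42×1) = 2
Node D: 1 + (0.18×2 + 0.82×1) = 2.18
Node E: 1 + (0.33×1 + 0.67×2.18) = 2.7906
Node F: 1 + 2.7906 = 3.7906

2.79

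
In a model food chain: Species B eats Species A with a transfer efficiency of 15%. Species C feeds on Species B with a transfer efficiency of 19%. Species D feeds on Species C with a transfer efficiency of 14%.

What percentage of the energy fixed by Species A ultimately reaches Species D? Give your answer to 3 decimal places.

Product of link efficiencies: 0.15 × 0.19 × 0.14 = 0.00399
As a percentage: 0.00399 × 100 = 0.399%

0.399%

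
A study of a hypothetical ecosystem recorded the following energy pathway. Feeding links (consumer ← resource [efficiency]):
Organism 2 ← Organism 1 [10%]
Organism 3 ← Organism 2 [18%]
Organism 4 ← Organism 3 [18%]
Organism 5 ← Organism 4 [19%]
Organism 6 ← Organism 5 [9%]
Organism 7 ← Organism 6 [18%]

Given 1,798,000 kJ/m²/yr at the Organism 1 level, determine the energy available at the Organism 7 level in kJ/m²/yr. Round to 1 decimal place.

Organism 2: 1798000 × 0.1 = 179800 kJ/m²/yr
Organism 3: 179800 × 0.18 = 32364 kJ/m²/yr
Organism 4: 32364 × 0.18 = 5825.52 kJ/m²/yr
Organism 5: 5825.52 × 0.19 = 1106.8488 kJ/m²/yr
Organism 6: 1106.8488 × 0.09 = 99.616392 kJ/m²/yr
Organism 7: 99.616392 × 0.18 = 17.93095056 kJ/m²/yr

17.9 kJ/m²/yr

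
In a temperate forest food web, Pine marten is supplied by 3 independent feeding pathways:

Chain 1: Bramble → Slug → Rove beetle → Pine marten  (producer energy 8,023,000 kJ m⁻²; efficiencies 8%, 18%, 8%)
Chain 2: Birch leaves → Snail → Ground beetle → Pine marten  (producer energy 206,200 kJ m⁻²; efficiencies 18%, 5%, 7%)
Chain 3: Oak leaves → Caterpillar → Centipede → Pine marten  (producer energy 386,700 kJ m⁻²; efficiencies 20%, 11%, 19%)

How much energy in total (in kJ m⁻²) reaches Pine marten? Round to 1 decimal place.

Chain 1: 8023000 × 0.08 × 0.18 × 0.08 = 9242.496 kJ m⁻²
Chain 2: 206200 × 0.18 × 0.05 × 0.07 = 129.906 kJ m⁻²
Chain 3: 386700 × 0.2 × 0.11 × 0.19 = 1616.406 kJ m⁻²
Total at Pine marten: 9242.496 + 129.906 + 1616.406 = 10988.808 kJ m⁻²

10988.8 kJ m⁻²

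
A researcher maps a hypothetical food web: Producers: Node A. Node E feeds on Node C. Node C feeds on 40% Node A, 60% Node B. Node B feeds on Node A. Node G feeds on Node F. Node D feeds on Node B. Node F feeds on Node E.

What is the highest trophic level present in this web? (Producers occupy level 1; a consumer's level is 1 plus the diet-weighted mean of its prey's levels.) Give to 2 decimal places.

Node B: 1 + 1 = 2
Node C: 1 + (0.4×1 + 0.6×2) = 2.6
Node D: 1 + 2 = 3
Node E: 1 + 2.6 = 3.6
Node F: 1 + 3.6 = 4.6
Node G: 1 + 4.6 = 5.6

5.60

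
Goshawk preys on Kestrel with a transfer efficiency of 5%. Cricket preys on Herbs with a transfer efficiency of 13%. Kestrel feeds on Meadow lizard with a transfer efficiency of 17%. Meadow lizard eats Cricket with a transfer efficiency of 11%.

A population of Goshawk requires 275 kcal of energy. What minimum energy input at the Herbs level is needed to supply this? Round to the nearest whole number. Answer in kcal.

Cumulative transfer efficiency: 0.13 × 0.11 × 0.17 × 0.05 = 0.00012155
Herbs energy = 275 / 0.00012155 = 2262443 kcal

2262443 kcal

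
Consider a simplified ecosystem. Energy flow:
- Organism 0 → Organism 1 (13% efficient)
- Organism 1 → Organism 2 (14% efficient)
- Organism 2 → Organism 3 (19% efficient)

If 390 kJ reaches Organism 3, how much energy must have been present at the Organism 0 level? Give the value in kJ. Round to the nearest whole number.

112782 kJ

Cumulative transfer efficiency: 0.13 × 0.14 × 0.19 = 0.003458
Organism 0 energy = 390 / 0.003458 = 112782 kJ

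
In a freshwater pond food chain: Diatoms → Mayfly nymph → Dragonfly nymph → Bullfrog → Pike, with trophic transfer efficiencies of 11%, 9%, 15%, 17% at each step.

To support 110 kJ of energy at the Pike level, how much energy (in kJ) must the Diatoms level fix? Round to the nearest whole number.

Cumulative transfer efficiency: 0.11 × 0.09 × 0.15 × 0.17 = 0.00025245
Diatoms energy = 110 / 0.00025245 = 435730 kJ

435730 kJ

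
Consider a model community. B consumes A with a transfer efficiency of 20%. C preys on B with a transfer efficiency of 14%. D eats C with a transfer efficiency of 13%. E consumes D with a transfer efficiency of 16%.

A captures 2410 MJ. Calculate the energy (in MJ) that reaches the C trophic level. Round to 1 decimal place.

B: 2410 × 0.2 = 482 MJ
C: 482 × 0.14 = 67.48 MJ

67.5 MJ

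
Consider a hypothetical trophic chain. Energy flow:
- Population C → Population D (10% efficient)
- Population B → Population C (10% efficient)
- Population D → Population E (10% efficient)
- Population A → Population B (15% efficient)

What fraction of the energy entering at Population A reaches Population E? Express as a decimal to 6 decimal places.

Product of link efficiencies: 0.15 × 0.1 × 0.1 × 0.1 = 0.00015

0.000150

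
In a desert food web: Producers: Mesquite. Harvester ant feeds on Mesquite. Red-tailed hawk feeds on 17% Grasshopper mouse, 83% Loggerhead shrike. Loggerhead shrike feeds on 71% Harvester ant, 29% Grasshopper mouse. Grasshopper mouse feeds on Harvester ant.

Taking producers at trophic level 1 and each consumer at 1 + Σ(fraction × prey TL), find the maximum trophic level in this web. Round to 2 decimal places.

4.24

Harvester ant: 1 + 1 = 2
Grasshopper mouse: 1 + 2 = 3
Loggerhead shrike: 1 + (0.71×2 + 0.29×3) = 3.29
Red-tailed hawk: 1 + (0.17×3 + 0.83×3.29) = 4.2407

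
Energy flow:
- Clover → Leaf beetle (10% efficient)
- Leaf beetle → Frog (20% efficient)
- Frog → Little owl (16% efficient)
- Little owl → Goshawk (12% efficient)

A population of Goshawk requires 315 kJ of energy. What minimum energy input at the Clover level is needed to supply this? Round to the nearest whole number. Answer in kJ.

820313 kJ

Cumulative transfer efficiency: 0.1 × 0.2 × 0.16 × 0.12 = 0.000384
Clover energy = 315 / 0.000384 = 820313 kJ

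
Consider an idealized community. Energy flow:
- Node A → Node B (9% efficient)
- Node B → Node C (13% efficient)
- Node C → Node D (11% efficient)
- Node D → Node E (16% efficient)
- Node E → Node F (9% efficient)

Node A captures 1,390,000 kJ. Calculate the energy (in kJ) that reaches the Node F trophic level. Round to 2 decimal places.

Node B: 1390000 × 0.09 = 125100 kJ
Node C: 125100 × 0.13 = 16263 kJ
Node D: 16263 × 0.11 = 1788.93 kJ
Node E: 1788.93 × 0.16 = 286.2288 kJ
Node F: 286.2288 × 0.09 = 25.760592 kJ

25.76 kJ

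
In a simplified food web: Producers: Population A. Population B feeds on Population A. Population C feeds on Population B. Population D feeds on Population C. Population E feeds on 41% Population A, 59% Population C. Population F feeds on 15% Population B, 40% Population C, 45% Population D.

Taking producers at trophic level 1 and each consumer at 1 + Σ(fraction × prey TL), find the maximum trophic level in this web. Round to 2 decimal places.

4.30

Population B: 1 + 1 = 2
Population C: 1 + 2 = 3
Population D: 1 + 3 = 4
Population E: 1 + (0.41×1 + 0.59×3) = 3.18
Population F: 1 + (0.15×2 + 0.4×3 + 0.45×4) = 4.3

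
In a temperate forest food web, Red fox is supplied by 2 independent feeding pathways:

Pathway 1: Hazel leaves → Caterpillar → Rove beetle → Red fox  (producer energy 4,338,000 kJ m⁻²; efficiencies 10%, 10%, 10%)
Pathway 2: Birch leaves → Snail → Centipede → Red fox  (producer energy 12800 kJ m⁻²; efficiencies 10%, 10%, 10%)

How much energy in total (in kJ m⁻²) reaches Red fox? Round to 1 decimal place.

Pathway 1: 4338000 × 0.1 × 0.1 × 0.1 = 4338 kJ m⁻²
Pathway 2: 12800 × 0.1 × 0.1 × 0.1 = 12.8 kJ m⁻²
Total at Red fox: 4338 + 12.8 = 4350.8 kJ m⁻²

4350.8 kJ m⁻²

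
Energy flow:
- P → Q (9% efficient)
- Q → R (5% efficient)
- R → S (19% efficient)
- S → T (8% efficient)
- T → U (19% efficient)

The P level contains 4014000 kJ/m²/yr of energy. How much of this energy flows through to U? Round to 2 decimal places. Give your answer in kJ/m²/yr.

Q: 4014000 × 0.09 = 361260 kJ/m²/yr
R: 361260 × 0.05 = 18063 kJ/m²/yr
S: 18063 × 0.19 = 3431.97 kJ/m²/yr
T: 3431.97 × 0.08 = 274.5576 kJ/m²/yr
U: 274.5576 × 0.19 = 52.165944 kJ/m²/yr

52.17 kJ/m²/yr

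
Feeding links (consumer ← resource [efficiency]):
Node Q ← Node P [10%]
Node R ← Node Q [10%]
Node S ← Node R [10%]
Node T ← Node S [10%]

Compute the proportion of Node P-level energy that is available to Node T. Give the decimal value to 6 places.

0.000100

Product of link efficiencies: 0.1 × 0.1 × 0.1 × 0.1 = 0.0001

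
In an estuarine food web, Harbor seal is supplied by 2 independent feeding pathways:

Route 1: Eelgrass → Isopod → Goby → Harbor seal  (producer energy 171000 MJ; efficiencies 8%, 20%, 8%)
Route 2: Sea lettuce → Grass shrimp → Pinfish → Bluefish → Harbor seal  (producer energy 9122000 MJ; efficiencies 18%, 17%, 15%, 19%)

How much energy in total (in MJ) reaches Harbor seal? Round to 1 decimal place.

8174.2 MJ

Route 1: 171000 × 0.08 × 0.2 × 0.08 = 218.88 MJ
Route 2: 9122000 × 0.18 × 0.17 × 0.15 × 0.19 = 7955.2962 MJ
Total at Harbor seal: 218.88 + 7955.2962 = 8174.1762 MJ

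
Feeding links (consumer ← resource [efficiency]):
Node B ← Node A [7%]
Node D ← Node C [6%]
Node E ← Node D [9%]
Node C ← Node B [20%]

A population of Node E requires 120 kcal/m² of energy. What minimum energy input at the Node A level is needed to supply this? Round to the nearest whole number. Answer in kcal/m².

1587302 kcal/m²

Cumulative transfer efficiency: 0.07 × 0.2 × 0.06 × 0.09 = 0.0000756
Node A energy = 120 / 0.0000756 = 1587302 kcal/m²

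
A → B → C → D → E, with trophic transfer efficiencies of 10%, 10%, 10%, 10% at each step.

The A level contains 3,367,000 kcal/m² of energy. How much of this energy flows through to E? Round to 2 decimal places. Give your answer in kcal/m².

336.70 kcal/m²

B: 3367000 × 0.1 = 336700 kcal/m²
C: 336700 × 0.1 = 33670 kcal/m²
D: 33670 × 0.1 = 3367 kcal/m²
E: 3367 × 0.1 = 336.7 kcal/m²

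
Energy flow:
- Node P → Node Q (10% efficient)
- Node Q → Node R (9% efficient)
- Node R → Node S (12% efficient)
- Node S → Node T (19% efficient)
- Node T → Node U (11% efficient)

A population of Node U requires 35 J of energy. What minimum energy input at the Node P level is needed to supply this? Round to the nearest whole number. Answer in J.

1550594 J

Cumulative transfer efficiency: 0.1 × 0.09 × 0.12 × 0.19 × 0.11 = 0.000022572
Node P energy = 35 / 0.000022572 = 1550594 J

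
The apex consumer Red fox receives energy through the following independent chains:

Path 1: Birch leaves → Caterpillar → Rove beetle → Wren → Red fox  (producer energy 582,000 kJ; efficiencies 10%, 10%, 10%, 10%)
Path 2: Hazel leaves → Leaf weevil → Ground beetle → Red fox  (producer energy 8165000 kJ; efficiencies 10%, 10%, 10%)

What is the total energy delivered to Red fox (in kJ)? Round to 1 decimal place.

8223.2 kJ

Path 1: 582000 × 0.1 × 0.1 × 0.1 × 0.1 = 58.2 kJ
Path 2: 8165000 × 0.1 × 0.1 × 0.1 = 8165 kJ
Total at Red fox: 58.2 + 8165 = 8223.2 kJ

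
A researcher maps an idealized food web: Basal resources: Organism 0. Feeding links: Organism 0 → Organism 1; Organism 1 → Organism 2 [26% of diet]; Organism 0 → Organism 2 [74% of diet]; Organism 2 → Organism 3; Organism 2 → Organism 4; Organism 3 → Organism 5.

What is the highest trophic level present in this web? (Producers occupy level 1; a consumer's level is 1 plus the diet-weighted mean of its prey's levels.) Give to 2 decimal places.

4.26

Organism 1: 1 + 1 = 2
Organism 2: 1 + (0.26×2 + 0.74×1) = 2.26
Organism 3: 1 + 2.26 = 3.26
Organism 4: 1 + 2.26 = 3.26
Organism 5: 1 + 3.26 = 4.26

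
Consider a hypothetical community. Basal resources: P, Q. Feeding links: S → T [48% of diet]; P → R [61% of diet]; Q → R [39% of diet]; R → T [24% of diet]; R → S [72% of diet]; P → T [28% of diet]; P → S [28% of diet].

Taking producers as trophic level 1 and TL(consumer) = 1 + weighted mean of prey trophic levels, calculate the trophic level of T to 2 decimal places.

R: 1 + (0.61×1 + 0.39×1) = 2
S: 1 + (0.28×1 + 0.72×2) = 2.72
T: 1 + (0.48×2.72 + 0.28×1 + 0.24×2) = 3.0656

3.07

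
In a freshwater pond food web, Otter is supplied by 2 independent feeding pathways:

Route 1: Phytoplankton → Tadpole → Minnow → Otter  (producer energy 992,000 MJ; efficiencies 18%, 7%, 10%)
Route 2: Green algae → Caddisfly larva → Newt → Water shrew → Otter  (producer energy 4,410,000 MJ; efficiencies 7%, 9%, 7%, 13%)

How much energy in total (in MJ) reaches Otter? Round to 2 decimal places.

1502.75 MJ

Route 1: 992000 × 0.18 × 0.07 × 0.1 = 1249.92 MJ
Route 2: 4410000 × 0.07 × 0.09 × 0.07 × 0.13 = 252.8253 MJ
Total at Otter: 1249.92 + 252.8253 = 1502.7453 MJ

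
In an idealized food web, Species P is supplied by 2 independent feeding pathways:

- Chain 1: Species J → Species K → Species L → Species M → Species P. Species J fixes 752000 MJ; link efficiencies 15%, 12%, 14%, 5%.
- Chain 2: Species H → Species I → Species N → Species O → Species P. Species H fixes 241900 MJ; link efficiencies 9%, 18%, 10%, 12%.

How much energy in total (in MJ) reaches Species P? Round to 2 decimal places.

Chain 1: 752000 × 0.15 × 0.12 × 0.14 × 0.05 = 94.752 MJ
Chain 2: 241900 × 0.09 × 0.18 × 0.1 × 0.12 = 47.02536 MJ
Total at Species P: 94.752 + 47.02536 = 141.77736 MJ

141.78 MJ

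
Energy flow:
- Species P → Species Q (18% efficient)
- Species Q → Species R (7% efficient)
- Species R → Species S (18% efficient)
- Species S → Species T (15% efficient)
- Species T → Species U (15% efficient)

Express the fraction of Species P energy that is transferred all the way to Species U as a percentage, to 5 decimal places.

Product of link efficiencies: 0.18 × 0.07 × 0.18 × 0.15 × 0.15 = 0.00005103
As a percentage: 0.00005103 × 100 = 0.00510%

0.00510%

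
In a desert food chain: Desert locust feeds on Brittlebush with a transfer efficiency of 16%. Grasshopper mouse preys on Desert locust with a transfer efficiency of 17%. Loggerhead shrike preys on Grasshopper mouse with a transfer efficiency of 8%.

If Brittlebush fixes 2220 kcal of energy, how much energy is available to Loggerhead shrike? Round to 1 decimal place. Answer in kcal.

Desert locust: 2220 × 0.16 = 355.2 kcal
Grasshopper mouse: 355.2 × 0.17 = 60.384 kcal
Loggerhead shrike: 60.384 × 0.08 = 4.83072 kcal

4.8 kcal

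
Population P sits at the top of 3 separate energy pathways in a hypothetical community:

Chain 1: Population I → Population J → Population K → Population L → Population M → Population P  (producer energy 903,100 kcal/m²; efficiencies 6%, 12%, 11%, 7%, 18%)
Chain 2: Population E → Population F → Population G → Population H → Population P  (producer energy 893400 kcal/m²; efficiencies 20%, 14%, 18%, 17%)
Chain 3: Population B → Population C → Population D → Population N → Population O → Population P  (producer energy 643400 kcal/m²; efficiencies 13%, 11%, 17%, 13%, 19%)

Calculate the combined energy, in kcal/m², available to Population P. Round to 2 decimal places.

Chain 1: 903100 × 0.06 × 0.12 × 0.11 × 0.07 × 0.18 = 9.01221552 kcal/m²
Chain 2: 893400 × 0.2 × 0.14 × 0.18 × 0.17 = 765.46512 kcal/m²
Chain 3: 643400 × 0.13 × 0.11 × 0.17 × 0.13 × 0.19 = 38.63340338 kcal/m²
Total at Population P: 9.01221552 + 765.46512 + 38.63340338 = 813.1107389 kcal/m²

813.11 kcal/m²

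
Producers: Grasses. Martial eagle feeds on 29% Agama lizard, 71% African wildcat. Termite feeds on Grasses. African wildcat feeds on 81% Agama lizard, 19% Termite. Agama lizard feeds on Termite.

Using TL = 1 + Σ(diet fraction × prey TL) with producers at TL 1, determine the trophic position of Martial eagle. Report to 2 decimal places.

4.58

Termite: 1 + 1 = 2
Agama lizard: 1 + 2 = 3
African wildcat: 1 + (0.81×3 + 0.19×2) = 3.81
Martial eagle: 1 + (0.29×3 + 0.71×3.81) = 4.5751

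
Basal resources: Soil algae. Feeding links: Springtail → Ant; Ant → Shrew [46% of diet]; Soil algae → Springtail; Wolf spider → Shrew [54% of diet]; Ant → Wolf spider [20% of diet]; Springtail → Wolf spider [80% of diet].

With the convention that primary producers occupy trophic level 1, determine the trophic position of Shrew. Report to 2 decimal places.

4.11

Springtail: 1 + 1 = 2
Ant: 1 + 2 = 3
Wolf spider: 1 + (0.2×3 + 0.8×2) = 3.2
Shrew: 1 + (0.46×3 + 0.54×3.2) = 4.108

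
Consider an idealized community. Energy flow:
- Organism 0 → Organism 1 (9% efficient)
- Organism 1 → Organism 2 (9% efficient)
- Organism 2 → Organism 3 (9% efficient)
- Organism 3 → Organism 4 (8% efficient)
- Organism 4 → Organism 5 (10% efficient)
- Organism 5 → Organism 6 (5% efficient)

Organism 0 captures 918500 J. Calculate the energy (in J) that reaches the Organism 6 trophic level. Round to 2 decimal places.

0.27 J

Organism 1: 918500 × 0.09 = 82665 J
Organism 2: 82665 × 0.09 = 7439.85 J
Organism 3: 7439.85 × 0.09 = 669.5865 J
Organism 4: 669.5865 × 0.08 = 53.56692 J
Organism 5: 53.56692 × 0.1 = 5.356692 J
Organism 6: 5.356692 × 0.05 = 0.2678346 J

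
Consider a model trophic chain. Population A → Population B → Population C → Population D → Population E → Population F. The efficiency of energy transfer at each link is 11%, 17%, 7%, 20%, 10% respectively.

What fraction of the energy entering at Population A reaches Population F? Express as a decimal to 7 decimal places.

Product of link efficiencies: 0.11 × 0.17 × 0.07 × 0.2 × 0.1 = 0.00002618

0.0000262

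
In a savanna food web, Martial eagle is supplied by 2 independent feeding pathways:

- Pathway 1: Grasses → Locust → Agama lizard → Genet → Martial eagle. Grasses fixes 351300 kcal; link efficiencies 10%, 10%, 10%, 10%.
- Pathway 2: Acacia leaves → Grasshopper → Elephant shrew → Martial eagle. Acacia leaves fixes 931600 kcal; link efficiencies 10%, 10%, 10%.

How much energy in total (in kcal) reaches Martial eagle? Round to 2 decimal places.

966.73 kcal

Pathway 1: 351300 × 0.1 × 0.1 × 0.1 × 0.1 = 35.13 kcal
Pathway 2: 931600 × 0.1 × 0.1 × 0.1 = 931.6 kcal
Total at Martial eagle: 35.13 + 931.6 = 966.73 kcal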